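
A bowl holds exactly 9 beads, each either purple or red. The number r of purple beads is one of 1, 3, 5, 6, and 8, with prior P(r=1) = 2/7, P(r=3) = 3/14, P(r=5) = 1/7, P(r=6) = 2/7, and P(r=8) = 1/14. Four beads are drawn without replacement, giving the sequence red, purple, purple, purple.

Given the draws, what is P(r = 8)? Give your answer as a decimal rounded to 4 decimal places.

Under each hypothesis, the probability of the observed sequence is: P(data | r = 1) = (8/9)(1/8)(0/7) = 0; P(data | r = 3) = (6/9)(3/8)(2/7)(1/6) = 0.011905; P(data | r = 5) = (4/9)(5/8)(4/7)(3/6) = 0.079365; P(data | r = 6) = (3/9)(6/8)(5/7)(4/6) = 0.11905; P(data | r = 8) = (1/9)(8/8)(7/7)(6/6) = 0.11111.
Multiplying each by its prior: 2/7 · 0 = 0, 3/14 · 0.011905 = 0.002551, 1/7 · 0.079365 = 0.011338, 2/7 · 0.11905 = 0.034014, 1/14 · 0.11111 = 0.0079365; with total 0.055839.
Hence P(r = 8 | data) = (0.0079365) / (0.055839) = 0.14213.

0.1421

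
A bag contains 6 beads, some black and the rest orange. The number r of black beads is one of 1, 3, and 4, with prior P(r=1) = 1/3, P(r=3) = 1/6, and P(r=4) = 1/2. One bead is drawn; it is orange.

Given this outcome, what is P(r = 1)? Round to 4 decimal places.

Under each hypothesis, the probability of this draw is: P(data | r = 1) = (5/6) = 5/6; P(data | r = 3) = (3/6) = 1/2; P(data | r = 4) = (2/6) = 1/3.
The prior-weighted likelihoods are 1/3 · 5/6 = 5/18, 1/6 · 1/2 = 1/12, 1/2 · 1/3 = 1/6; these sum to 19/36.
Therefore the posterior P(r = 1 | data) = (5/18) / (19/36) = 10/19.

0.5263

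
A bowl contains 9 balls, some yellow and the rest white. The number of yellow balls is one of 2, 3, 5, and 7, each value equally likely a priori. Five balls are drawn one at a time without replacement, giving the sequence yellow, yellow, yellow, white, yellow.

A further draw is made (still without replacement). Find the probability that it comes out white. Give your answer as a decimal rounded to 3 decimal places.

For each hypothesis, P(data | H) works out to: P(data | r = 2) = (2/9)(1/8)(0/7) = 0; P(data | r = 3) = (3/9)(2/8)(1/7)(6/6)(0/5) = 0; P(data | r = 5) = (5/9)(4/8)(3/7)(4/6)(2/5) = 2/63; P(data | r = 7) = (7/9)(6/8)(5/7)(2/6)(4/5) = 1/9.
Weighting by the prior gives 1/4 · 0 = 0, 1/4 · 0 = 0, 1/4 · 2/63 = 1/126, 1/4 · 1/9 = 1/36; summing to 1/28.
Normalising, the posterior is P(r = 2 | data) = 0, P(r = 3 | data) = 0, P(r = 5 | data) = 2/9, P(r = 7 | data) = 7/9.
So P(white next | data) = Σ P(white next | H) P(H | data) = (3/4)(2/9) + (1/4)(7/9) = 13/36.

0.361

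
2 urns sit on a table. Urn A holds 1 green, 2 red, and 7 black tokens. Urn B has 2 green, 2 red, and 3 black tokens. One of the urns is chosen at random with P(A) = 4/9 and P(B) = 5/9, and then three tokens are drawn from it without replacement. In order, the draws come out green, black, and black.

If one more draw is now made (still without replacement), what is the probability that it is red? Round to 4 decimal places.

The likelihood of the observed sequence under each hypothesis: P(data | urn A) = (1/10)(7/9)(6/8) = 0.058333; P(data | urn B) = (2/7)(3/6)(2/5) = 0.057143.
Weighting by the prior gives 4/9 · 0.058333 = 0.025926, 5/9 · 0.057143 = 0.031746; with total 0.057672.
Dividing through by the total gives posterior P(urn A | data) = 0.44954, P(urn B | data) = 0.55046.
So P(red next | data) = Σ P(red next | H) P(H | data) = (2/7)(0.44954) + (1/2)(0.55046) = 0.40367.

0.4037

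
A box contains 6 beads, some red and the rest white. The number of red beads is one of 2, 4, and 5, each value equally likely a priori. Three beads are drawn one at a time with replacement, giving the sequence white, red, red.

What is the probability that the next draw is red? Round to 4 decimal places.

0.6507

For each hypothesis, P(data | H) works out to: P(data | r = 2) = (4/6)(2/6)(2/6) = 2/27; P(data | r = 4) = (2/6)(4/6)(4/6) = 4/27; P(data | r = 5) = (1/6)(5/6)(5/6) = 25/216.
Weighting by the prior gives 1/3 · 2/27 = 2/81, 1/3 · 4/27 = 4/81, 1/3 · 25/216 = 25/648; these sum to 73/648.
Dividing through by the total gives posterior P(r = 2 | data) = 16/73, P(r = 4 | data) = 32/73, P(r = 5 | data) = 25/73.
Averaging over the posterior, P(red next | data) = (1/3)(16/73) + (2/3)(32/73) + (5/6)(25/73) = 95/146.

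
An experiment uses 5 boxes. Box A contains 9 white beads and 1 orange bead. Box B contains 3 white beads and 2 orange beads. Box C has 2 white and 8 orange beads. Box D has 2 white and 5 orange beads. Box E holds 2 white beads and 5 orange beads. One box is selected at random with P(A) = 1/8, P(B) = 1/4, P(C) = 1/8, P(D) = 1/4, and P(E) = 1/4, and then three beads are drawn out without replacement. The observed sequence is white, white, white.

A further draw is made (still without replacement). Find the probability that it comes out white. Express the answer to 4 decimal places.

The likelihood of the observed sequence under each hypothesis: P(data | box A) = (9/10)(8/9)(7/8) = 7/10; P(data | box B) = (3/5)(2/4)(1/3) = 1/10; P(data | box C) = (2/10)(1/9)(0/8) = 0; P(data | box D) = (2/7)(1/6)(0/5) = 0; P(data | box E) = (2/7)(1/6)(0/5) = 0.
Weighting by the prior gives 1/8 · 7/10 = 7/80, 1/4 · 1/10 = 1/40, 1/8 · 0 = 0, 1/4 · 0 = 0, 1/4 · 0 = 0; these sum to 9/80.
The posterior is then P(box A | data) = 7/9, P(box B | data) = 2/9, P(box C | data) = 0, P(box D | data) = 0, P(box E | data) = 0.
So P(white next | data) = Σ P(white next | H) P(H | data) = (6/7)(7/9) + (0)(2/9) = 2/3.

0.6667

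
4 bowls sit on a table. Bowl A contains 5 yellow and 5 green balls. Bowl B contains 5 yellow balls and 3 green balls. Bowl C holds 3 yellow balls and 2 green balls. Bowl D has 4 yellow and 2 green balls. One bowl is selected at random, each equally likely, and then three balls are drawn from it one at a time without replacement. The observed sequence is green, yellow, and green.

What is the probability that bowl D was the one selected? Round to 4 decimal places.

Compute the likelihood of the observed sequence for each case: P(data | bowl A) = (5/10)(5/9)(4/8) = 0.13889; P(data | bowl B) = (3/8)(5/7)(2/6) = 0.089286; P(data | bowl C) = (2/5)(3/4)(1/3) = 0.1; P(data | bowl D) = (2/6)(4/5)(1/4) = 0.066667.
Weighting by the prior gives 1/4 · 0.13889 = 0.034722, 1/4 · 0.089286 = 0.022321, 1/4 · 0.1 = 0.025, 1/4 · 0.066667 = 0.016667; these sum to 0.09871.
So P(bowl D | data) = (0.016667) / (0.09871) = 0.16884.

0.1688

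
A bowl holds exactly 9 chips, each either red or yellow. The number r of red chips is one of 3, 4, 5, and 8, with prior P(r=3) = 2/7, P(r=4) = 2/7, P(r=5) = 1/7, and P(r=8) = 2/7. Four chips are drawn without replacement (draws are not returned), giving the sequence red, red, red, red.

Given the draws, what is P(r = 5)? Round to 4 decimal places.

For each hypothesis, P(data | H) works out to: P(data | r = 3) = (3/9)(2/8)(1/7)(0/6) = 0; P(data | r = 4) = (4/9)(3/8)(2/7)(1/6) = 1/126; P(data | r = 5) = (5/9)(4/8)(3/7)(2/6) = 5/126; P(data | r = 8) = (8/9)(7/8)(6/7)(5/6) = 5/9.
The prior-weighted likelihoods are 2/7 · 0 = 0, 2/7 · 1/126 = 1/441, 1/7 · 5/126 = 5/882, 2/7 · 5/9 = 10/63; with total 1/6.
By Bayes' rule, P(r = 5 | data) = (5/882) / (1/6) = 5/147.

0.0340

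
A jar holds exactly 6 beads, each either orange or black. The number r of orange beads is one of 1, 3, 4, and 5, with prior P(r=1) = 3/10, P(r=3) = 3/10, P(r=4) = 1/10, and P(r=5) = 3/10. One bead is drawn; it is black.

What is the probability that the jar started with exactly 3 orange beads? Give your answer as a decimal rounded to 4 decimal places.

0.3103

Under each hypothesis, the probability of this draw is: P(data | r = 1) = (5/6) = 5/6; P(data | r = 3) = (3/6) = 1/2; P(data | r = 4) = (2/6) = 1/3; P(data | r = 5) = (1/6) = 1/6.
The prior-weighted likelihoods are 3/10 · 5/6 = 1/4, 3/10 · 1/2 = 3/20, 1/10 · 1/3 = 1/30, 3/10 · 1/6 = 1/20; with total 29/60.
By Bayes' rule, P(r = 3 | data) = (3/20) / (29/60) = 9/29.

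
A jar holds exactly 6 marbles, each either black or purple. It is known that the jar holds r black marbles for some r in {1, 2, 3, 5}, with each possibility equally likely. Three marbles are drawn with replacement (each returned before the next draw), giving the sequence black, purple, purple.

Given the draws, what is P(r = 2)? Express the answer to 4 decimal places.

0.3596

Compute the likelihood of the observed sequence for each case: P(data | r = 1) = (1/6)(5/6)(5/6) = 25/216; P(data | r = 2) = (2/6)(4/6)(4/6) = 4/27; P(data | r = 3) = (3/6)(3/6)(3/6) = 1/8; P(data | r = 5) = (5/6)(1/6)(1/6) = 5/216.
The prior-weighted likelihoods are 1/4 · 25/216 = 25/864, 1/4 · 4/27 = 1/27, 1/4 · 1/8 = 1/32, 1/4 · 5/216 = 5/864; with total 89/864.
By Bayes' rule, P(r = 2 | data) = (1/27) / (89/864) = 32/89.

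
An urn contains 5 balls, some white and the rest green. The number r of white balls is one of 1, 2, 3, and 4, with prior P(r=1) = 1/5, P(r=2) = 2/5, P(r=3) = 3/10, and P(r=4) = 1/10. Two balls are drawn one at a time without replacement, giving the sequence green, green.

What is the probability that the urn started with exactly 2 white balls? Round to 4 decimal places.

0.4444

Compute the likelihood of the observed sequence for each case: P(data | r = 1) = (4/5)(3/4) = 3/5; P(data | r = 2) = (3/5)(2/4) = 3/10; P(data | r = 3) = (2/5)(1/4) = 1/10; P(data | r = 4) = (1/5)(0/4) = 0.
Weighting by the prior gives 1/5 · 3/5 = 3/25, 2/5 · 3/10 = 3/25, 3/10 · 1/10 = 3/100, 1/10 · 0 = 0; with total 27/100.
Hence P(r = 2 | data) = (3/25) / (27/100) = 4/9.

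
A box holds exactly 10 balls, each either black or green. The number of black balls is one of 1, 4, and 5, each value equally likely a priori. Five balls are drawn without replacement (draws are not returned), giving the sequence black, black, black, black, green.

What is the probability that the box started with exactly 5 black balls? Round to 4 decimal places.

0.8065

Compute the likelihood of the observed sequence for each case: P(data | r = 1) = (1/10)(0/9) = 0; P(data | r = 4) = (4/10)(3/9)(2/8)(1/7)(6/6) = 0.0047619; P(data | r = 5) = (5/10)(4/9)(3/8)(2/7)(5/6) = 0.019841.
Multiplying each by its prior: 1/3 · 0 = 0, 1/3 · 0.0047619 = 0.0015873, 1/3 · 0.019841 = 0.0066138; with total 0.0082011.
By Bayes' rule, P(r = 5 | data) = (0.0066138) / (0.0082011) = 0.80645.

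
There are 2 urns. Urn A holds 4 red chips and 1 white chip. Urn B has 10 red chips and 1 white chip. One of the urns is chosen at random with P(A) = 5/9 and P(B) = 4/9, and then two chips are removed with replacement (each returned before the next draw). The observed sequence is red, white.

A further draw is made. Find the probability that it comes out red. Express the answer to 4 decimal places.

For each hypothesis, P(data | H) works out to: P(data | urn A) = (4/5)(1/5) = 0.16; P(data | urn B) = (10/11)(1/11) = 0.082645.
Weighting by the prior gives 5/9 · 0.16 = 0.088889, 4/9 · 0.082645 = 0.036731; with total 0.12562.
Dividing through by the total gives posterior P(urn A | data) = 0.7076, P(urn B | data) = 0.2924.
So P(red next | data) = Σ P(red next | H) P(H | data) = (4/5)(0.7076) + (10/11)(0.2924) = 0.8319.

0.8319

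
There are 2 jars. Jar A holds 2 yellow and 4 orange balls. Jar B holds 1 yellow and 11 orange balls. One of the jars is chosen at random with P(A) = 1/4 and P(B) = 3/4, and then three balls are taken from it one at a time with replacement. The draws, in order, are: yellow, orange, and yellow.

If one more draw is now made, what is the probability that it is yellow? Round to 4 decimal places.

For each hypothesis, P(data | H) works out to: P(data | jar A) = (2/6)(4/6)(2/6) = 0.074074; P(data | jar B) = (1/12)(11/12)(1/12) = 0.0063657.
The prior-weighted likelihoods are 1/4 · 0.074074 = 0.018519, 3/4 · 0.0063657 = 0.0047743; these sum to 0.023293.
The posterior is then P(jar A | data) = 0.79503, P(jar B | data) = 0.20497.
So P(yellow next | data) = Σ P(yellow next | H) P(H | data) = (1/3)(0.79503) + (1/12)(0.20497) = 0.28209.

0.2821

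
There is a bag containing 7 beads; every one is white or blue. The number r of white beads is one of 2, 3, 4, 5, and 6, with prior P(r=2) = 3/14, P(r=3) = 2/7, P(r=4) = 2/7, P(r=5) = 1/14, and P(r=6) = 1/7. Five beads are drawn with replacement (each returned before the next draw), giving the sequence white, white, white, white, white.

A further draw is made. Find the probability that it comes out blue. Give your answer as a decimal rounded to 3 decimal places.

0.230

For each hypothesis, P(data | H) works out to: P(data | r = 2) = (2/7)(2/7)(2/7)(2/7)(2/7) = 0.001904; P(data | r = 3) = (3/7)(3/7)(3/7)(3/7)(3/7) = 0.014458; P(data | r = 4) = (4/7)(4/7)(4/7)(4/7)(4/7) = 0.060927; P(data | r = 5) = (5/7)(5/7)(5/7)(5/7)(5/7) = 0.18593; P(data | r = 6) = (6/7)(6/7)(6/7)(6/7)(6/7) = 0.46266.
Weighting by the prior gives 3/14 · 0.001904 = 0.00040799, 2/7 · 0.014458 = 0.0041309, 2/7 · 0.060927 = 0.017408, 1/14 · 0.18593 = 0.013281, 1/7 · 0.46266 = 0.066095; summing to 0.10132.
Dividing through by the total gives posterior P(r = 2 | data) = 0.0040267, P(r = 3 | data) = 0.04077, P(r = 4 | data) = 0.1718, P(r = 5 | data) = 0.13108, P(r = 6 | data) = 0.65232.
The predictive probability is P(blue next | data) = (5/7)(0.0040267) + (4/7)(0.04077) + (3/7)(0.1718) + (2/7)(0.13108) + (1/7)(0.65232) = 0.23044.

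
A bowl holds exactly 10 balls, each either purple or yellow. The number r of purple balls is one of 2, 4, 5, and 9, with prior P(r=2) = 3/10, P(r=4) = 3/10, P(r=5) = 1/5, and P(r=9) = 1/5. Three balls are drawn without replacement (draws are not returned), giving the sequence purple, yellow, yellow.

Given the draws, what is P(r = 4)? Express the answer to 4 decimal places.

Compute the likelihood of the observed sequence for each case: P(data | r = 2) = (2/10)(8/9)(7/8) = 7/45; P(data | r = 4) = (4/10)(6/9)(5/8) = 1/6; P(data | r = 5) = (5/10)(5/9)(4/8) = 5/36; P(data | r = 9) = (9/10)(1/9)(0/8) = 0.
The prior-weighted likelihoods are 3/10 · 7/45 = 7/150, 3/10 · 1/6 = 1/20, 1/5 · 5/36 = 1/36, 1/5 · 0 = 0; these sum to 28/225.
So P(r = 4 | data) = (1/20) / (28/225) = 45/112.

0.4018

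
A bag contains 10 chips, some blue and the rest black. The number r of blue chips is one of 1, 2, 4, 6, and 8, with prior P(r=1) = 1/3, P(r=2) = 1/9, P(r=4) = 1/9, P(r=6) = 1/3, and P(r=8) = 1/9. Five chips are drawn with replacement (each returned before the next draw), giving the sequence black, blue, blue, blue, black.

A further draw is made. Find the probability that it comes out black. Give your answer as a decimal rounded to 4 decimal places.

The likelihood of the observed sequence under each hypothesis: P(data | r = 1) = (9/10)(1/10)(1/10)(1/10)(9/10) = 0.00081; P(data | r = 2) = (8/10)(2/10)(2/10)(2/10)(8/10) = 0.00512; P(data | r = 4) = (6/10)(4/10)(4/10)(4/10)(6/10) = 0.02304; P(data | r = 6) = (4/10)(6/10)(6/10)(6/10)(4/10) = 0.03456; P(data | r = 8) = (2/10)(8/10)(8/10)(8/10)(2/10) = 0.02048.
The prior-weighted likelihoods are 1/3 · 0.00081 = 0.00027, 1/9 · 0.00512 = 0.00056889, 1/9 · 0.02304 = 0.00256, 1/3 · 0.03456 = 0.01152, 1/9 · 0.02048 = 0.0022756; summing to 0.017194.
Normalising, the posterior is P(r = 1 | data) = 0.015703, P(r = 2 | data) = 0.033086, P(r = 4 | data) = 0.14889, P(r = 6 | data) = 0.66998, P(r = 8 | data) = 0.13234.
The predictive probability is P(black next | data) = (9/10)(0.015703) + (4/5)(0.033086) + (3/5)(0.14889) + (2/5)(0.66998) + (1/5)(0.13234) = 0.42439.

0.4244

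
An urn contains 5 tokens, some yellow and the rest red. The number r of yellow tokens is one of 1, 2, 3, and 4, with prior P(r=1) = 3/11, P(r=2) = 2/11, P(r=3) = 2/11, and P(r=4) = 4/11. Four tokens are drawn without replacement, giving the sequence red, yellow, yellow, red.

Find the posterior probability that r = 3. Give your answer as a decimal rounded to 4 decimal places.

For each hypothesis, P(data | H) works out to: P(data | r = 1) = (4/5)(1/4)(0/3) = 0; P(data | r = 2) = (3/5)(2/4)(1/3)(2/2) = 1/10; P(data | r = 3) = (2/5)(3/4)(2/3)(1/2) = 1/10; P(data | r = 4) = (1/5)(4/4)(3/3)(0/2) = 0.
Weighting by the prior gives 3/11 · 0 = 0, 2/11 · 1/10 = 1/55, 2/11 · 1/10 = 1/55, 4/11 · 0 = 0; these sum to 2/55.
By Bayes' rule, P(r = 3 | data) = (1/55) / (2/55) = 1/2.

0.5000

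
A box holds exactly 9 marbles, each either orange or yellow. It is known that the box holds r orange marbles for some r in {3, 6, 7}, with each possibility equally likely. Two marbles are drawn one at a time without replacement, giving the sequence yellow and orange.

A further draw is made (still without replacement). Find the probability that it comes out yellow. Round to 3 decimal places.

0.400

For each hypothesis, P(data | H) works out to: P(data | r = 3) = (6/9)(3/8) = 1/4; P(data | r = 6) = (3/9)(6/8) = 1/4; P(data | r = 7) = (2/9)(7/8) = 7/36.
Multiplying each by its prior: 1/3 · 1/4 = 1/12, 1/3 · 1/4 = 1/12, 1/3 · 7/36 = 7/108; with total 25/108.
Dividing through by the total gives posterior P(r = 3 | data) = 9/25, P(r = 6 | data) = 9/25, P(r = 7 | data) = 7/25.
So P(yellow next | data) = Σ P(yellow next | H) P(H | data) = (5/7)(9/25) + (2/7)(9/25) + (1/7)(7/25) = 2/5.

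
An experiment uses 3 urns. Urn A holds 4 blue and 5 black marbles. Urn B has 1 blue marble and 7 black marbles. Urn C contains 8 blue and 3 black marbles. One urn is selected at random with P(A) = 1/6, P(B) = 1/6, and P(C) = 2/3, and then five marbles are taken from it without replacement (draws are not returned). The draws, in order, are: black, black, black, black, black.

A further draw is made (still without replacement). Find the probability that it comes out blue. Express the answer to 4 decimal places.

Under each hypothesis, the probability of the observed sequence is: P(data | urn A) = (5/9)(4/8)(3/7)(2/6)(1/5) = 0.0079365; P(data | urn B) = (7/8)(6/7)(5/6)(4/5)(3/4) = 0.375; P(data | urn C) = (3/11)(2/10)(1/9)(0/8) = 0.
Multiplying each by its prior: 1/6 · 0.0079365 = 0.0013228, 1/6 · 0.375 = 0.0625, 2/3 · 0 = 0; these sum to 0.063823.
The posterior is then P(urn A | data) = 0.020725, P(urn B | data) = 0.97927, P(urn C | data) = 0.
The predictive probability is P(blue next | data) = (1)(0.020725) + (1/3)(0.97927) = 0.34715.

0.3472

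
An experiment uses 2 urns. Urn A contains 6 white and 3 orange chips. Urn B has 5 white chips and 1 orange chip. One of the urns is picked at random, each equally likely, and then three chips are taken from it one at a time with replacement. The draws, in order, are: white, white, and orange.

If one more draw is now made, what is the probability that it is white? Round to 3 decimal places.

Compute the likelihood of the observed sequence for each case: P(data | urn A) = (6/9)(6/9)(3/9) = 4/27; P(data | urn B) = (5/6)(5/6)(1/6) = 25/216.
Weighting by the prior gives 1/2 · 4/27 = 2/27, 1/2 · 25/216 = 25/432; with total 19/144.
The posterior is then P(urn A | data) = 32/57, P(urn B | data) = 25/57.
Averaging over the posterior, P(white next | data) = (2/3)(32/57) + (5/6)(25/57) = 253/342.

0.740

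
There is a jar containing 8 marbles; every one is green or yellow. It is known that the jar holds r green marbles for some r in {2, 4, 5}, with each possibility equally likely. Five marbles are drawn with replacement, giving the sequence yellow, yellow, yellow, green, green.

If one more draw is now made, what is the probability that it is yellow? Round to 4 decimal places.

0.5514

Under each hypothesis, the probability of the observed sequence is: P(data | r = 2) = (6/8)(6/8)(6/8)(2/8)(2/8) = 0.026367; P(data | r = 4) = (4/8)(4/8)(4/8)(4/8)(4/8) = 0.03125; P(data | r = 5) = (3/8)(3/8)(3/8)(5/8)(5/8) = 0.020599.
Weighting by the prior gives 1/3 · 0.026367 = 0.0087891, 1/3 · 0.03125 = 0.010417, 1/3 · 0.020599 = 0.0068665; summing to 0.026072.
Dividing through by the total gives posterior P(r = 2 | data) = 0.3371, P(r = 4 | data) = 0.39953, P(r = 5 | data) = 0.26336.
So P(yellow next | data) = Σ P(yellow next | H) P(H | data) = (3/4)(0.3371) + (1/2)(0.39953) + (3/8)(0.26336) = 0.55136.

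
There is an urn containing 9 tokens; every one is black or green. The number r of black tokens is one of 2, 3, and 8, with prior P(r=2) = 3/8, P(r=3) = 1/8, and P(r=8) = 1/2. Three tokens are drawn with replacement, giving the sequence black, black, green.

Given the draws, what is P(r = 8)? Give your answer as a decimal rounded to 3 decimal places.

Compute the likelihood of the observed sequence for each case: P(data | r = 2) = (2/9)(2/9)(7/9) = 0.038409; P(data | r = 3) = (3/9)(3/9)(6/9) = 0.074074; P(data | r = 8) = (8/9)(8/9)(1/9) = 0.087791.
Multiplying each by its prior: 3/8 · 0.038409 = 0.014403, 1/8 · 0.074074 = 0.0092593, 1/2 · 0.087791 = 0.043896; with total 0.067558.
Hence P(r = 8 | data) = (0.043896) / (0.067558) = 0.64975.

0.650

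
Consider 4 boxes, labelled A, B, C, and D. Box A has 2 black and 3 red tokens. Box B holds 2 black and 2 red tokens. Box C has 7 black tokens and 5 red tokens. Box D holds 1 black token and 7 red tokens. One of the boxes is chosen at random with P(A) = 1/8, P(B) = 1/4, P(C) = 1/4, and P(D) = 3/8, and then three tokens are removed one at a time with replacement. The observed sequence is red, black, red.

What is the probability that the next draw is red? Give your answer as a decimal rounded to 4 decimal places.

The likelihood of the observed sequence under each hypothesis: P(data | box A) = (3/5)(2/5)(3/5) = 0.144; P(data | box B) = (2/4)(2/4)(2/4) = 0.125; P(data | box C) = (5/12)(7/12)(5/12) = 0.10127; P(data | box D) = (7/8)(1/8)(7/8) = 0.095703.
The prior-weighted likelihoods are 1/8 · 0.144 = 0.018, 1/4 · 0.125 = 0.03125, 1/4 · 0.10127 = 0.025318, 3/8 · 0.095703 = 0.035889; summing to 0.11046.
Dividing through by the total gives posterior P(box A | data) = 0.16296, P(box B | data) = 0.28292, P(box C | data) = 0.22921, P(box D | data) = 0.32491.
The predictive probability is P(red next | data) = (3/5)(0.16296) + (1/2)(0.28292) + (5/12)(0.22921) + (7/8)(0.32491) = 0.61904.

0.6190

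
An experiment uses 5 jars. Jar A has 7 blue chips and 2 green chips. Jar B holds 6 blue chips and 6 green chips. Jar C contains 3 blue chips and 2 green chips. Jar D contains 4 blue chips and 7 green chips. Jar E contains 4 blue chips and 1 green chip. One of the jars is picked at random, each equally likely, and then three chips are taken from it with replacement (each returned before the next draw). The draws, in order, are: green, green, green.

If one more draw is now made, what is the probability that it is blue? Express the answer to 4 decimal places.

The likelihood of the observed sequence under each hypothesis: P(data | jar A) = (2/9)(2/9)(2/9) = 0.010974; P(data | jar B) = (6/12)(6/12)(6/12) = 0.125; P(data | jar C) = (2/5)(2/5)(2/5) = 0.064; P(data | jar D) = (7/11)(7/11)(7/11) = 0.2577; P(data | jar E) = (1/5)(1/5)(1/5) = 0.008.
The prior-weighted likelihoods are 1/5 · 0.010974 = 0.0021948, 1/5 · 0.125 = 0.025, 1/5 · 0.064 = 0.0128, 1/5 · 0.2577 = 0.05154, 1/5 · 0.008 = 0.0016; with total 0.093135.
The posterior is then P(jar A | data) = 0.023566, P(jar B | data) = 0.26843, P(jar C | data) = 0.13743, P(jar D | data) = 0.55339, P(jar E | data) = 0.017179.
The predictive probability is P(blue next | data) = (7/9)(0.023566) + (1/2)(0.26843) + (3/5)(0.13743) + (4/11)(0.55339) + (4/5)(0.017179) = 0.44998.

0.4500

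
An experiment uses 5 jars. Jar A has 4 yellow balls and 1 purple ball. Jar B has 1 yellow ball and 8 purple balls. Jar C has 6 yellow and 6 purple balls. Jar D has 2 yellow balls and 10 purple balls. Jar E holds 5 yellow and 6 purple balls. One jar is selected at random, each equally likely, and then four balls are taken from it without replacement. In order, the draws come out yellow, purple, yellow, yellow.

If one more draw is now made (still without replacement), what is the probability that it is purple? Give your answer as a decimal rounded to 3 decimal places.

Compute the likelihood of the observed sequence for each case: P(data | jar A) = (4/5)(1/4)(3/3)(2/2) = 0.2; P(data | jar B) = (1/9)(8/8)(0/7) = 0; P(data | jar C) = (6/12)(6/11)(5/10)(4/9) = 0.060606; P(data | jar D) = (2/12)(10/11)(1/10)(0/9) = 0; P(data | jar E) = (5/11)(6/10)(4/9)(3/8) = 0.045455.
Weighting by the prior gives 1/5 · 0.2 = 0.04, 1/5 · 0 = 0, 1/5 · 0.060606 = 0.012121, 1/5 · 0 = 0, 1/5 · 0.045455 = 0.0090909; with total 0.061212.
The posterior is then P(jar A | data) = 0.65347, P(jar B | data) = 0, P(jar C | data) = 0.19802, P(jar D | data) = 0, P(jar E | data) = 0.14851.
Averaging over the posterior, P(purple next | data) = (0)(0.65347) + (5/8)(0.19802) + (5/7)(0.14851) = 0.22984.

0.230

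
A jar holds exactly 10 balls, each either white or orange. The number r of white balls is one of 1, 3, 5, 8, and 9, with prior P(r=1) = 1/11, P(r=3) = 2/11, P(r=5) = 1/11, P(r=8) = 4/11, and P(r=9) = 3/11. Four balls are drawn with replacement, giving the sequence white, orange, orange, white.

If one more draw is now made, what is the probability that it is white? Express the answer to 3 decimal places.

0.569

For each hypothesis, P(data | H) works out to: P(data | r = 1) = (1/10)(9/10)(9/10)(1/10) = 0.0081; P(data | r = 3) = (3/10)(7/10)(7/10)(3/10) = 0.0441; P(data | r = 5) = (5/10)(5/10)(5/10)(5/10) = 0.0625; P(data | r = 8) = (8/10)(2/10)(2/10)(8/10) = 0.0256; P(data | r = 9) = (9/10)(1/10)(1/10)(9/10) = 0.0081.
Weighting by the prior gives 1/11 · 0.0081 = 0.00073636, 2/11 · 0.0441 = 0.0080182, 1/11 · 0.0625 = 0.0056818, 4/11 · 0.0256 = 0.0093091, 3/11 · 0.0081 = 0.0022091; summing to 0.025955.
The posterior is then P(r = 1 | data) = 0.028371, P(r = 3 | data) = 0.30893, P(r = 5 | data) = 0.21891, P(r = 8 | data) = 0.35867, P(r = 9 | data) = 0.085114.
So P(white next | data) = Σ P(white next | H) P(H | data) = (1/10)(0.028371) + (3/10)(0.30893) + (1/2)(0.21891) + (4/5)(0.35867) + (9/10)(0.085114) = 0.56851.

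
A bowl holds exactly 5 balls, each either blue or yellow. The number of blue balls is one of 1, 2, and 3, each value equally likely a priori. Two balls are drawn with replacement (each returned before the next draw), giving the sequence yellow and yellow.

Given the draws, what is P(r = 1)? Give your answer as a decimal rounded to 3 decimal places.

Under each hypothesis, the probability of the observed sequence is: P(data | r = 1) = (4/5)(4/5) = 16/25; P(data | r = 2) = (3/5)(3/5) = 9/25; P(data | r = 3) = (2/5)(2/5) = 4/25.
Weighting by the prior gives 1/3 · 16/25 = 16/75, 1/3 · 9/25 = 3/25, 1/3 · 4/25 = 4/75; these sum to 29/75.
Therefore the posterior P(r = 1 | data) = (16/75) / (29/75) = 16/29.

0.552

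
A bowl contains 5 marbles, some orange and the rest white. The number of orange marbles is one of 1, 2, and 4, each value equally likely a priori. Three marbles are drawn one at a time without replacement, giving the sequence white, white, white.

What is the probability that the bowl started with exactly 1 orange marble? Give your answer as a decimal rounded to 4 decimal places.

Under each hypothesis, the probability of the observed sequence is: P(data | r = 1) = (4/5)(3/4)(2/3) = 2/5; P(data | r = 2) = (3/5)(2/4)(1/3) = 1/10; P(data | r = 4) = (1/5)(0/4) = 0.
Multiplying each by its prior: 1/3 · 2/5 = 2/15, 1/3 · 1/10 = 1/30, 1/3 · 0 = 0; with total 1/6.
So P(r = 1 | data) = (2/15) / (1/6) = 4/5.

0.8000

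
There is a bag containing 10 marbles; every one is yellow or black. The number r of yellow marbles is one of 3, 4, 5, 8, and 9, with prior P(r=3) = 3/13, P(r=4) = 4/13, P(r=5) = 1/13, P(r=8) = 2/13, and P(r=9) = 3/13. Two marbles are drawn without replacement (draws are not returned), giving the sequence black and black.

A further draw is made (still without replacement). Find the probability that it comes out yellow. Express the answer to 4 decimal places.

0.4583

Compute the likelihood of the observed sequence for each case: P(data | r = 3) = (7/10)(6/9) = 7/15; P(data | r = 4) = (6/10)(5/9) = 1/3; P(data | r = 5) = (5/10)(4/9) = 2/9; P(data | r = 8) = (2/10)(1/9) = 1/45; P(data | r = 9) = (1/10)(0/9) = 0.
Multiplying each by its prior: 3/13 · 7/15 = 7/65, 4/13 · 1/3 = 4/39, 1/13 · 2/9 = 2/117, 2/13 · 1/45 = 2/585, 3/13 · 0 = 0; these sum to 3/13.
Normalising, the posterior is P(r = 3 | data) = 7/15, P(r = 4 | data) = 4/9, P(r = 5 | data) = 2/27, P(r = 8 | data) = 2/135, P(r = 9 | data) = 0.
Averaging over the posterior, P(yellow next | data) = (3/8)(7/15) + (1/2)(4/9) + (5/8)(2/27) + (1)(2/135) = 11/24.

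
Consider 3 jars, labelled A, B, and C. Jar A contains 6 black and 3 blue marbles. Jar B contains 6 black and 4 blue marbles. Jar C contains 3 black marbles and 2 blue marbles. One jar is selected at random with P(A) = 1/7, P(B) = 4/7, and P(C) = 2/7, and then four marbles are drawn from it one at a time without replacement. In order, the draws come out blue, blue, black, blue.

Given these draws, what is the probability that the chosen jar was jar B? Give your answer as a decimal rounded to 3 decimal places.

0.906

Compute the likelihood of the observed sequence for each case: P(data | jar A) = (3/9)(2/8)(6/7)(1/6) = 0.011905; P(data | jar B) = (4/10)(3/9)(6/8)(2/7) = 0.028571; P(data | jar C) = (2/5)(1/4)(3/3)(0/2) = 0.
Weighting by the prior gives 1/7 · 0.011905 = 0.0017007, 4/7 · 0.028571 = 0.016327, 2/7 · 0 = 0; with total 0.018027.
Hence P(jar B | data) = (0.016327) / (0.018027) = 0.90566.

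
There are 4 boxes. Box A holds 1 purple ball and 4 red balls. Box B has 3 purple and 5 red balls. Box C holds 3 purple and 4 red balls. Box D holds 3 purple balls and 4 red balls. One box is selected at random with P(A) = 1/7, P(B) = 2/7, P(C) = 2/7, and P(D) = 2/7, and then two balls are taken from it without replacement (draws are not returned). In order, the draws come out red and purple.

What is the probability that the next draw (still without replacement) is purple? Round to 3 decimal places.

For each hypothesis, P(data | H) works out to: P(data | box A) = (4/5)(1/4) = 1/5; P(data | box B) = (5/8)(3/7) = 15/56; P(data | box C) = (4/7)(3/6) = 2/7; P(data | box D) = (4/7)(3/6) = 2/7.
Weighting by the prior gives 1/7 · 1/5 = 1/35, 2/7 · 15/56 = 15/196, 2/7 · 2/7 = 4/49, 2/7 · 2/7 = 4/49; summing to 263/980.
Normalising, the posterior is P(box A | data) = 28/263, P(box B | data) = 75/263, P(box C | data) = 80/263, P(box D | data) = 80/263.
So P(purple next | data) = Σ P(purple next | H) P(H | data) = (0)(28/263) + (1/3)(75/263) + (2/5)(80/263) + (2/5)(80/263) = 89/263.

0.338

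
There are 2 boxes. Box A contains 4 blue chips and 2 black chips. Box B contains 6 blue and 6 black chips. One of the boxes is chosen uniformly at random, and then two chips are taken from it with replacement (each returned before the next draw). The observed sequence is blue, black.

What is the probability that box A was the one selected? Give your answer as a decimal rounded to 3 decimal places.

Compute the likelihood of the observed sequence for each case: P(data | box A) = (4/6)(2/6) = 2/9; P(data | box B) = (6/12)(6/12) = 1/4.
Weighting by the prior gives 1/2 · 2/9 = 1/9, 1/2 · 1/4 = 1/8; these sum to 17/72.
So P(box A | data) = (1/9) / (17/72) = 8/17.

0.471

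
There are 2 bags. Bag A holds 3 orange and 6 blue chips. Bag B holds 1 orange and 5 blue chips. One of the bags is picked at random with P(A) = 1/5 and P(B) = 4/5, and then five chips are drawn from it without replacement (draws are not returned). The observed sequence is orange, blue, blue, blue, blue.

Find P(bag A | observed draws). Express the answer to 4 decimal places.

0.0968

Under each hypothesis, the probability of the observed sequence is: P(data | bag A) = (3/9)(6/8)(5/7)(4/6)(3/5) = 1/14; P(data | bag B) = (1/6)(5/5)(4/4)(3/3)(2/2) = 1/6.
The prior-weighted likelihoods are 1/5 · 1/14 = 1/70, 4/5 · 1/6 = 2/15; summing to 31/210.
Therefore the posterior P(bag A | data) = (1/70) / (31/210) = 3/31.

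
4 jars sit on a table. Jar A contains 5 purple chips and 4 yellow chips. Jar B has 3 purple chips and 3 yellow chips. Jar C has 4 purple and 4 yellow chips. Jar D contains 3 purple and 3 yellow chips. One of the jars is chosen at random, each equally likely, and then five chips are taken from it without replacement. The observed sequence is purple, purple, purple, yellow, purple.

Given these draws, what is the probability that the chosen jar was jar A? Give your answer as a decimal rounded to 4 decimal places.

0.6897

For each hypothesis, P(data | H) works out to: P(data | jar A) = (5/9)(4/8)(3/7)(4/6)(2/5) = 0.031746; P(data | jar B) = (3/6)(2/5)(1/4)(3/3)(0/2) = 0; P(data | jar C) = (4/8)(3/7)(2/6)(4/5)(1/4) = 0.014286; P(data | jar D) = (3/6)(2/5)(1/4)(3/3)(0/2) = 0.
Weighting by the prior gives 1/4 · 0.031746 = 0.0079365, 1/4 · 0 = 0, 1/4 · 0.014286 = 0.0035714, 1/4 · 0 = 0; with total 0.011508.
So P(jar A | data) = (0.0079365) / (0.011508) = 0.68966.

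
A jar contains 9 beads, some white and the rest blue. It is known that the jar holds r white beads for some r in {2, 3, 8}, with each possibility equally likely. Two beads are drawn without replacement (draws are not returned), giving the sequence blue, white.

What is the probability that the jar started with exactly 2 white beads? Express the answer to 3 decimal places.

For each hypothesis, P(data | H) works out to: P(data | r = 2) = (7/9)(2/8) = 7/36; P(data | r = 3) = (6/9)(3/8) = 1/4; P(data | r = 8) = (1/9)(8/8) = 1/9.
Multiplying each by its prior: 1/3 · 7/36 = 7/108, 1/3 · 1/4 = 1/12, 1/3 · 1/9 = 1/27; with total 5/27.
So P(r = 2 | data) = (7/108) / (5/27) = 7/20.

0.350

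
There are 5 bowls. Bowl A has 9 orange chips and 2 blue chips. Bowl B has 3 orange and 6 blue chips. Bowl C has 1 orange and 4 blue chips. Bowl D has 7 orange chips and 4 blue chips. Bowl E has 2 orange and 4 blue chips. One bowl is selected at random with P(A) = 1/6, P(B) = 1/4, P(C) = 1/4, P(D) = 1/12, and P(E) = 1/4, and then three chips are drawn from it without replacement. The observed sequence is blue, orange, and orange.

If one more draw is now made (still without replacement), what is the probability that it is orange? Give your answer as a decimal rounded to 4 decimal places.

0.4530

For each hypothesis, P(data | H) works out to: P(data | bowl A) = (2/11)(9/10)(8/9) = 0.14545; P(data | bowl B) = (6/9)(3/8)(2/7) = 0.071429; P(data | bowl C) = (4/5)(1/4)(0/3) = 0; P(data | bowl D) = (4/11)(7/10)(6/9) = 0.1697; P(data | bowl E) = (4/6)(2/5)(1/4) = 0.066667.
Weighting by the prior gives 1/6 · 0.14545 = 0.024242, 1/4 · 0.071429 = 0.017857, 1/4 · 0 = 0, 1/12 · 0.1697 = 0.014141, 1/4 · 0.066667 = 0.016667; with total 0.072908.
The posterior is then P(bowl A | data) = 0.33251, P(bowl B | data) = 0.24493, P(bowl C | data) = 0, P(bowl D | data) = 0.19396, P(bowl E | data) = 0.2286.
So P(orange next | data) = Σ P(orange next | H) P(H | data) = (7/8)(0.33251) + (1/6)(0.24493) + (5/8)(0.19396) + (0)(0.2286) = 0.45299.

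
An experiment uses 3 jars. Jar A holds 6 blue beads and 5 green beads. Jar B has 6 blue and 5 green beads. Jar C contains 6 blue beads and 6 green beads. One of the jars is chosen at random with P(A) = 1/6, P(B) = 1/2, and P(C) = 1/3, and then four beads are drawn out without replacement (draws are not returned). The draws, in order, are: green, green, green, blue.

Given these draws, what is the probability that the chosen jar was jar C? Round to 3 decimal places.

0.400

For each hypothesis, P(data | H) works out to: P(data | jar A) = (5/11)(4/10)(3/9)(6/8) = 1/22; P(data | jar B) = (5/11)(4/10)(3/9)(6/8) = 1/22; P(data | jar C) = (6/12)(5/11)(4/10)(6/9) = 2/33.
The prior-weighted likelihoods are 1/6 · 1/22 = 1/132, 1/2 · 1/22 = 1/44, 1/3 · 2/33 = 2/99; with total 5/99.
By Bayes' rule, P(jar C | data) = (2/99) / (5/99) = 2/5.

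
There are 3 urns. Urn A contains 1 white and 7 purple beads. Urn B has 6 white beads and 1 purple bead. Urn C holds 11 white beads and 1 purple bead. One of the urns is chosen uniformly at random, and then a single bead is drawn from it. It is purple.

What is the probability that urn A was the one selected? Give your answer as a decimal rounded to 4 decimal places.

0.7946

The likelihood of this draw under each hypothesis: P(data | urn A) = (7/8) = 7/8; P(data | urn B) = (1/7) = 1/7; P(data | urn C) = (1/12) = 1/12.
Weighting by the prior gives 1/3 · 7/8 = 7/24, 1/3 · 1/7 = 1/21, 1/3 · 1/12 = 1/36; these sum to 185/504.
So P(urn A | data) = (7/24) / (185/504) = 147/185.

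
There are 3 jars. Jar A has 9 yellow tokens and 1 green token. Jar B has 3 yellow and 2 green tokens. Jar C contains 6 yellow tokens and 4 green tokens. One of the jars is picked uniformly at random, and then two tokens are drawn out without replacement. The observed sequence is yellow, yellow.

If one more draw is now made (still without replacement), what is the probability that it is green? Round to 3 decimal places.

0.326

Under each hypothesis, the probability of the observed sequence is: P(data | jar A) = (9/10)(8/9) = 4/5; P(data | jar B) = (3/5)(2/4) = 3/10; P(data | jar C) = (6/10)(5/9) = 1/3.
Weighting by the prior gives 1/3 · 4/5 = 4/15, 1/3 · 3/10 = 1/10, 1/3 · 1/3 = 1/9; with total 43/90.
The posterior is then P(jar A | data) = 24/43, P(jar B | data) = 9/43, P(jar C | data) = 10/43.
So P(green next | data) = Σ P(green next | H) P(H | data) = (1/8)(24/43) + (2/3)(9/43) + (1/2)(10/43) = 14/43.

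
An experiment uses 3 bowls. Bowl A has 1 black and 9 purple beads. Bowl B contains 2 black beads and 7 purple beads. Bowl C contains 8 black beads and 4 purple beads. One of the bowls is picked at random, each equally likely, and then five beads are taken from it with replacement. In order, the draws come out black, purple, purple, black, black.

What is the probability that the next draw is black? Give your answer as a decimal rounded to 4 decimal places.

The likelihood of the observed sequence under each hypothesis: P(data | bowl A) = (1/10)(9/10)(9/10)(1/10)(1/10) = 0.00081; P(data | bowl B) = (2/9)(7/9)(7/9)(2/9)(2/9) = 0.0066386; P(data | bowl C) = (8/12)(4/12)(4/12)(8/12)(8/12) = 0.032922.
Weighting by the prior gives 1/3 · 0.00081 = 0.00027, 1/3 · 0.0066386 = 0.0022129, 1/3 · 0.032922 = 0.010974; with total 0.013457.
Dividing through by the total gives posterior P(bowl A | data) = 0.020064, P(bowl B | data) = 0.16444, P(bowl C | data) = 0.81549.
So P(black next | data) = Σ P(black next | H) P(H | data) = (1/10)(0.020064) + (2/9)(0.16444) + (2/3)(0.81549) = 0.58221.

0.5822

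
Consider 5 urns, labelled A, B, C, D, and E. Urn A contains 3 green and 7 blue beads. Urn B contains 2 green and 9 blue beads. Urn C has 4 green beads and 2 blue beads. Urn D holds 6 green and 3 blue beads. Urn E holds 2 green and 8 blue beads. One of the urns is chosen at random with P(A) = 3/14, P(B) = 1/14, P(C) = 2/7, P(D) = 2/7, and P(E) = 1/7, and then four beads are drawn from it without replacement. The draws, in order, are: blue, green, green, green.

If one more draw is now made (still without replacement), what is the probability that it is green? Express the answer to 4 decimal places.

Under each hypothesis, the probability of the observed sequence is: P(data | urn A) = (7/10)(3/9)(2/8)(1/7) = 0.0083333; P(data | urn B) = (9/11)(2/10)(1/9)(0/8) = 0; P(data | urn C) = (2/6)(4/5)(3/4)(2/3) = 0.13333; P(data | urn D) = (3/9)(6/8)(5/7)(4/6) = 0.11905; P(data | urn E) = (8/10)(2/9)(1/8)(0/7) = 0.
Weighting by the prior gives 3/14 · 0.0083333 = 0.0017857, 1/14 · 0 = 0, 2/7 · 0.13333 = 0.038095, 2/7 · 0.11905 = 0.034014, 1/7 · 0 = 0; summing to 0.073895.
Normalising, the posterior is P(urn A | data) = 0.024166, P(urn B | data) = 0, P(urn C | data) = 0.51554, P(urn D | data) = 0.4603, P(urn E | data) = 0.
So P(green next | data) = Σ P(green next | H) P(H | data) = (0)(0.024166) + (1/2)(0.51554) + (3/5)(0.4603) = 0.53395.

0.5339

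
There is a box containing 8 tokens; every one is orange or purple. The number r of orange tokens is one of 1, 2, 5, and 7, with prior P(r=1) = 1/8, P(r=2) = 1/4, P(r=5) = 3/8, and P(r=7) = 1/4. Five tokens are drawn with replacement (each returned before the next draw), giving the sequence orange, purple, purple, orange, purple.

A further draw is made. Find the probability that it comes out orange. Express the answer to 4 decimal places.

For each hypothesis, P(data | H) works out to: P(data | r = 1) = (1/8)(7/8)(7/8)(1/8)(7/8) = 0.010468; P(data | r = 2) = (2/8)(6/8)(6/8)(2/8)(6/8) = 0.026367; P(data | r = 5) = (5/8)(3/8)(3/8)(5/8)(3/8) = 0.020599; P(data | r = 7) = (7/8)(1/8)(1/8)(7/8)(1/8) = 0.0014954.
Weighting by the prior gives 1/8 · 0.010468 = 0.0013084, 1/4 · 0.026367 = 0.0065918, 3/8 · 0.020599 = 0.0077248, 1/4 · 0.0014954 = 0.00037384; with total 0.015999.
Dividing through by the total gives posterior P(r = 1 | data) = 0.081784, P(r = 2 | data) = 0.41202, P(r = 5 | data) = 0.48283, P(r = 7 | data) = 0.023367.
So P(orange next | data) = Σ P(orange next | H) P(H | data) = (1/8)(0.081784) + (1/4)(0.41202) + (5/8)(0.48283) + (7/8)(0.023367) = 0.43544.

0.4354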